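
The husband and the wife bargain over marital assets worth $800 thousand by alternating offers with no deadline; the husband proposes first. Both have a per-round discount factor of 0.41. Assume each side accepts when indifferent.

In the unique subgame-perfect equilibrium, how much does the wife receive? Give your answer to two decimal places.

When the husband proposes, the wife accepts any offer worth at least 0.41 times what the wife would get by proposing next round; and vice versa.
This gives x = 800 − 0.41y and y = 800 − 0.41x, where x and y are each side's share when it proposes.
Hence (1 − 0.41·0.41)x = 800(1 − 0.41), i.e. 0.8319·x = 472.
x ≈ 567.3759; the wife's share is 800 − x ≈ 232.6241.

232.62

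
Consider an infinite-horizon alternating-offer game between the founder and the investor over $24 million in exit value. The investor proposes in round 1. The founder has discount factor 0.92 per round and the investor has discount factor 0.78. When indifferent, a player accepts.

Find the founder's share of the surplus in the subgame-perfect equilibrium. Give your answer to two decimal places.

Let x be the investor's share when the investor proposes and y be the founder's share when the founder proposes.
The founder accepts iff offered ≥ 0.92·y, so x = 24 − 0.92y. Symmetrically y = 24 − 0.78x.
Substituting: x = 24 − 0.92(24 − 0.78x), giving x(1 − 0.78·0.92) = 24(1 − 0.92).
So x = 24 × 0.08 / 0.2824 ≈ 6.7989, and the founder receives 24 − x ≈ 17.2011.

17.20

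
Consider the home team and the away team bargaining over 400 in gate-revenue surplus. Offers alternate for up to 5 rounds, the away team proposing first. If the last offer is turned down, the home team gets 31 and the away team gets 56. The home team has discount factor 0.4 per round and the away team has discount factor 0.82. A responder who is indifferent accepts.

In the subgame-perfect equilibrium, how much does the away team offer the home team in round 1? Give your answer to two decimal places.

By backward induction:
Round 5 (the away team proposes): the home team gets 31 if talks fail, so the away team offers 31 and keeps 369.
Round 4 (the home team proposes): the away team can get 369 next round, worth 0.82 × 369 = 302.58 now. The home team offers 302.58 and keeps 400 − 302.58 = 97.42.
Round 3 (the away team proposes): the home team can get 97.42 next round, worth 0.4 × 97.42 = 38.968 now; the away team offers that and keeps 361.032.
Round 2 (the home team proposes): the away team can get 361.032 next round, worth 0.82 × 361.032 = 296.04624 now. The home team offers 296.04624 and keeps 400 − 296.04624 = 103.95376.
Round 1 (the away team proposes): the home team can get 103.95376 next round, worth 0.4 × 103.95376 = 41.581504 now. The away team offers 41.581504 and keeps 400 − 41.581504 = 358.418496.

41.58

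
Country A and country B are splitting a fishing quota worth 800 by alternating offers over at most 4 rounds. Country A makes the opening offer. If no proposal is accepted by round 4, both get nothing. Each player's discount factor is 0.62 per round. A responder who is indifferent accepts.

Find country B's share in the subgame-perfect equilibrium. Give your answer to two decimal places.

Round 4 (country B proposes): country A will accept anything ≥ 0, so country B offers 0 and keeps 800.
Round 3 (country A proposes): country B can get 800 next round, worth 0.62 × 800 = 496 now; country A offers that and keeps 304.
Round 2 (country B proposes): country A can get 304 next round, worth 0.62 × 304 = 188.48 now, so country B offers 188.48, keeping 611.52.
Round 1 (country A proposes): country B can get 611.52 next round, worth 0.62 × 611.52 = 379.1424 now, so country A offers 379.1424, keeping 420.8576.

379.14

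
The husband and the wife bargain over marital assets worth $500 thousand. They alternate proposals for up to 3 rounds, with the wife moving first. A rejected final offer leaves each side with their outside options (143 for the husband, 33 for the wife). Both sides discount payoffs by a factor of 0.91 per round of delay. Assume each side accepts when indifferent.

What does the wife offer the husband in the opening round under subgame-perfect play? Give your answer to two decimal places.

159.37

Work backward from the last round.
Round 3 (the wife proposes): the husband gets 143 if talks fail, so the wife offers 143 and keeps 357.
Round 2 (the husband proposes): the wife can get 357 next round, worth 0.91 × 357 = 324.87 now, so the husband offers 324.87, keeping 175.13.
Round 1 (the wife proposes): the husband can get 175.13 next round, worth 0.91 × 175.13 = 159.3683 now; the wife offers that and keeps 340.6317.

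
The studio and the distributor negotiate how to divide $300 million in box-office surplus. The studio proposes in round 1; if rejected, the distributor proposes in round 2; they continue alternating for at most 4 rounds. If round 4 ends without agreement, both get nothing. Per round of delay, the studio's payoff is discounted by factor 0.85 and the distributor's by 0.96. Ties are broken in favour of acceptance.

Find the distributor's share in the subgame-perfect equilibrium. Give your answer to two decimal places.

Solve by backward induction from round 4.
Round 4 (the distributor proposes): the studio will accept anything ≥ 0, so the distributor offers 0 and keeps 300.
Round 3 (the studio proposes): the distributor can get 300 next round, worth 0.96 × 300 = 288 now; the studio offers that and keeps 12.
Round 2 (the distributor proposes): the studio can get 12 next round, worth 0.85 × 12 = 10.2 now, so the distributor offers 10.2, keeping 289.8.
Round 1 (the studio proposes): the distributor can get 289.8 next round, worth 0.96 × 289.8 = 278.208 now. The studio offers 278.208 and keeps 300 − 278.208 = 21.792.

278.21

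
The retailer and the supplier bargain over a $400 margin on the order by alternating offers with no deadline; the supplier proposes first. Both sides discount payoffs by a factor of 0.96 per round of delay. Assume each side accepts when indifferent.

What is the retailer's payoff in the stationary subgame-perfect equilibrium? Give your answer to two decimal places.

Let x be the supplier's share when the supplier proposes and y be the retailer's share when the retailer proposes.
The retailer accepts iff offered ≥ 0.96·y, so x = 400 − 0.96y. Symmetrically y = 400 − 0.96x.
Substituting: x = 400 − 0.96(400 − 0.96x), giving x(1 − 0.96·0.96) = 400(1 − 0.96).
So x = 400 × 0.04 / 0.0784 ≈ 204.0816, and the retailer receives 400 − x ≈ 195.9184.

195.92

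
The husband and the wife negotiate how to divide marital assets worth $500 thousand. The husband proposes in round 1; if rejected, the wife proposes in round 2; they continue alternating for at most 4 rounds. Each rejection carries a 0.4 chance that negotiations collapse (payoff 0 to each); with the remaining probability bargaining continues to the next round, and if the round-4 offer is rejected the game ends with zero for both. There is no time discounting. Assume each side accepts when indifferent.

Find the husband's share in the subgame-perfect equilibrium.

Round 4 (the wife proposes): the husband will accept anything ≥ 0, so the wife offers 0 and keeps 500.
Round 3 (the husband proposes): rejecting gives the wife an expected 0.6 × 500 = 300. The husband offers 300 and keeps 500 − 300 = 200.
Round 2 (the wife proposes): rejecting gives the husband an expected 0.6 × 200 = 120. The wife offers 120 and keeps 500 − 120 = 380.
Round 1 (the husband proposes): rejecting gives the wife an expected 0.6 × 380 = 228; the husband offers that and keeps 272.

272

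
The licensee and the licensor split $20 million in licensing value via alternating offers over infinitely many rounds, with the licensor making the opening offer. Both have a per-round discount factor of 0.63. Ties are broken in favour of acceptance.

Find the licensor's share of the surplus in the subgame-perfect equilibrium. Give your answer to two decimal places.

12.27

In a stationary SPE each proposer offers the other exactly their discounted continuation value.
If the licensor keeps x when proposing and the licensee keeps y when proposing, then x = 20 − 0.63y and y = 20 − 0.63x.
Solving: x = 20(1 − 0.63) / (1 − 0.63·0.63) = 7.4 / 0.6031 ≈ 12.2699.
The licensee gets 20 − 12.2699 ≈ 7.7301.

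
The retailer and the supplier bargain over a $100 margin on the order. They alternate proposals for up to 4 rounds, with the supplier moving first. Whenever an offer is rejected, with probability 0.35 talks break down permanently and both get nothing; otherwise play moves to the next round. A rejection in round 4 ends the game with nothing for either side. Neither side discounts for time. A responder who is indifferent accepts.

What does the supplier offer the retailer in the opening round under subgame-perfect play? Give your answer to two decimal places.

50.21

Round 4 (the retailer proposes): rejection yields 0 for the supplier; the retailer offers 0 and keeps 100.
Round 3 (the supplier proposes): rejecting gives the retailer an expected 0.65 × 100 = 65; the supplier offers that and keeps 35.
Round 2 (the retailer proposes): rejecting gives the supplier an expected 0.65 × 35 = 22.75; the retailer offers that and keeps 77.25.
Round 1 (the supplier proposes): rejecting gives the retailer an expected 0.65 × 77.25 = 50.2125. The supplier offers 50.2125 and keeps 100 − 50.2125 = 49.7875.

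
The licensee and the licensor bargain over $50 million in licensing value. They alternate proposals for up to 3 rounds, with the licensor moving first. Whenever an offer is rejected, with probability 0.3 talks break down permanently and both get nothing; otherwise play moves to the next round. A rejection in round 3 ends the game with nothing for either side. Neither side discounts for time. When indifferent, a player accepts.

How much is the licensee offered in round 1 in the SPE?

Round 3 (the licensor proposes): the licensee will accept anything ≥ 0, so the licensor offers 0 and keeps 50.
Round 2 (the licensee proposes): rejecting gives the licensor an expected 0.7 × 50 = 35; the licensee offers that and keeps 15.
Round 1 (the licensor proposes): rejecting gives the licensee an expected 0.7 × 15 = 10.5. The licensor offers 10.5 and keeps 50 − 10.5 = 39.5.

10.5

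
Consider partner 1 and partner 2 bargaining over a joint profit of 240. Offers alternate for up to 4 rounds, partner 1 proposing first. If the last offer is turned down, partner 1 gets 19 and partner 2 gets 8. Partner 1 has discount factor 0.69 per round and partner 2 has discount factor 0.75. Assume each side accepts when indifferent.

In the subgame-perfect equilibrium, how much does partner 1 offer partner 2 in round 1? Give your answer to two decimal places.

141.58

Round 4 (partner 2 proposes): partner 1 gets 19 if talks fail, so partner 2 offers 19 and keeps 221.
Round 3 (partner 1 proposes): partner 2 can get 221 next round, worth 0.75 × 221 = 165.75 now; partner 1 offers that and keeps 74.25.
Round 2 (partner 2 proposes): partner 1 can get 74.25 next round, worth 0.69 × 74.25 = 51.2325 now, so partner 2 offers 51.2325, keeping 188.7675.
Round 1 (partner 1 proposes): partner 2 can get 188.7675 next round, worth 0.75 × 188.7675 = 141.575625 now; partner 1 offers that and keeps 98.424375.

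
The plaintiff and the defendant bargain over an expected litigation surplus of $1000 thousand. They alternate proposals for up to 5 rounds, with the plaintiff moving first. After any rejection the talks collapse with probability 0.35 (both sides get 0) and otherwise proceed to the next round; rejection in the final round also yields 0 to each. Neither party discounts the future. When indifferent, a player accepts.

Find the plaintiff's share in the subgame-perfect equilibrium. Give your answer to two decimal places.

676.38

By backward induction:
Round 5 (the plaintiff proposes): rejection yields 0 for the defendant; the plaintiff offers 0 and keeps 1000.
Round 4 (the defendant proposes): rejecting gives the plaintiff an expected 0.65 × 1000 = 650; the defendant offers that and keeps 350.
Round 3 (the plaintiff proposes): rejecting gives the defendant an expected 0.65 × 350 = 227.5; the plaintiff offers that and keeps 772.5.
Round 2 (the defendant proposes): rejecting gives the plaintiff an expected 0.65 × 772.5 = 502.125; the defendant offers that and keeps 497.875.
Round 1 (the plaintiff proposes): rejecting gives the defendant an expected 0.65 × 497.875 = 323.61875. The plaintiff offers 323.61875 and keeps 1000 − 323.61875 = 676.38125.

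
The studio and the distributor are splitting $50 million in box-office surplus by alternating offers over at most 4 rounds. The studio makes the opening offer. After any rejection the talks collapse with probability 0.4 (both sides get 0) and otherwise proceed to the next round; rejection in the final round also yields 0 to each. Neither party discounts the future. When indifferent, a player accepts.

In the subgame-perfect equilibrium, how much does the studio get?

27.2

By backward induction:
Round 4 (the distributor proposes): the studio will accept anything ≥ 0, so the distributor offers 0 and keeps 50.
Round 3 (the studio proposes): rejecting gives the distributor an expected 0.6 × 50 = 30; the studio offers that and keeps 20.
Round 2 (the distributor proposes): rejecting gives the studio an expected 0.6 × 20 = 12, so the distributor offers 12, keeping 38.
Round 1 (the studio proposes): rejecting gives the distributor an expected 0.6 × 38 = 22.8. The studio offers 22.8 and keeps 50 − 22.8 = 27.2.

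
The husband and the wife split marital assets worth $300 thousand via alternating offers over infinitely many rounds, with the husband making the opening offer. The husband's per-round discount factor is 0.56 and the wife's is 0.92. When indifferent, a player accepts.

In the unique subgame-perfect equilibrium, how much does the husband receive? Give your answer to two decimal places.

In a stationary SPE each proposer offers the other exactly their discounted continuation value.
If the husband keeps x when proposing and the wife keeps y when proposing, then x = 300 − 0.92y and y = 300 − 0.56x.
Solving: x = 300(1 − 0.92) / (1 − 0.56·0.92) = 24 / 0.4848 ≈ 49.5050.
The wife gets 300 − 49.5050 ≈ 250.4950.

49.50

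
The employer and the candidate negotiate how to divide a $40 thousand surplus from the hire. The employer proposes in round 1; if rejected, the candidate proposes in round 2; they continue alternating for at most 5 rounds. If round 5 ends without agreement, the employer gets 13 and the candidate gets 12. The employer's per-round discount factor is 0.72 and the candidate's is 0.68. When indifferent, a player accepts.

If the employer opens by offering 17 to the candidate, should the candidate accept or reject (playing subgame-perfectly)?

Accept

Round 5 (the employer proposes): the candidate gets 12 if talks fail, so the employer offers 12 and keeps 28.
Round 4 (the candidate proposes): the employer can get 28 next round, worth 0.72 × 28 = 20.16 now; the candidate offers that and keeps 19.84.
Round 3 (the employer proposes): the candidate can get 19.84 next round, worth 0.68 × 19.84 = 13.4912 now, so the employer offers 13.4912, keeping 26.5088.
Round 2 (the candidate proposes): the employer can get 26.5088 next round, worth 0.72 × 26.5088 = 19.086336 now; the candidate offers that and keeps 20.913664.
So by rejecting in round 1, the candidate gets 20.913664 next round, worth 0.68 × 20.913664 = 14.22129152 now.
Offer 17 ≥ 14.22129152, so the candidate accepts.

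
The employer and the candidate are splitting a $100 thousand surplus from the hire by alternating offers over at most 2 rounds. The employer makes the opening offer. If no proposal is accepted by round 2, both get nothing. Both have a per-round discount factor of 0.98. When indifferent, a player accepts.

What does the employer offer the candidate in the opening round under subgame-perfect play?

Work backward from the last round.
Round 2 (the candidate proposes): rejection yields 0 for the employer; the candidate offers 0 and keeps 100.
Round 1 (the employer proposes): the candidate can get 100 next round, worth 0.98 × 100 = 98 now; the employer offers that and keeps 2.

98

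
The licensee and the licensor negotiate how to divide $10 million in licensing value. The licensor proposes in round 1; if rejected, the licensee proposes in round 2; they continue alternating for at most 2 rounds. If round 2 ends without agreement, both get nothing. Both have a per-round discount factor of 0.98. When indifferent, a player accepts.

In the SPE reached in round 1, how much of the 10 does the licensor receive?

0.2

Solve by backward induction from round 2.
Round 2 (the licensee proposes): rejection yields 0 for the licensor; the licensee offers 0 and keeps 10.
Round 1 (the licensor proposes): the licensee can get 10 next round, worth 0.98 × 10 = 9.8 now; the licensor offers that and keeps 0.2.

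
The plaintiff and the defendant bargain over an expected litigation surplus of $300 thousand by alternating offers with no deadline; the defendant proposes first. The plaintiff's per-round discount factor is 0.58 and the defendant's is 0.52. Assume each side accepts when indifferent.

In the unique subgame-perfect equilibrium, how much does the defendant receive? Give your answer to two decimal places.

180.41

In a stationary SPE each proposer offers the other exactly their discounted continuation value.
If the defendant keeps x when proposing and the plaintiff keeps y when proposing, then x = 300 − 0.58y and y = 300 − 0.52x.
Solving: x = 300(1 − 0.58) / (1 − 0.52·0.58) = 126 / 0.6984 ≈ 180.4124.
The plaintiff gets 300 − 180.4124 ≈ 119.5876.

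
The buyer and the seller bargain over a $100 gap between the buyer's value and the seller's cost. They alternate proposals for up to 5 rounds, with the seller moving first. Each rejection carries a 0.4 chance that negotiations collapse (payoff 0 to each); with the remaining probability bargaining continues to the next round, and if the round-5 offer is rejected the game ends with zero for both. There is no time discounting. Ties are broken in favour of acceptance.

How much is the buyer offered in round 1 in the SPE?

32.64

By backward induction:
Round 5 (the seller proposes): rejection yields 0 for the buyer; the seller offers 0 and keeps 100.
Round 4 (the buyer proposes): rejecting gives the seller an expected 0.6 × 100 = 60. The buyer offers 60 and keeps 100 − 60 = 40.
Round 3 (the seller proposes): rejecting gives the buyer an expected 0.6 × 40 = 24; the seller offers that and keeps 76.
Round 2 (the buyer proposes): rejecting gives the seller an expected 0.6 × 76 = 45.6, so the buyer offers 45.6, keeping 54.4.
Round 1 (the seller proposes): rejecting gives the buyer an expected 0.6 × 54.4 = 32.64; the seller offers that and keeps 67.36.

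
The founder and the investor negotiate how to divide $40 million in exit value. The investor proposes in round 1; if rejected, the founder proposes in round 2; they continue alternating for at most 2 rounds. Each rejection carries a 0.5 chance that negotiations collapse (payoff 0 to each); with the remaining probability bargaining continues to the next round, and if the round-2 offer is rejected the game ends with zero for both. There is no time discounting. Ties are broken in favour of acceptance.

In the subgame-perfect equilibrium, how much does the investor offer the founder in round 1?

By backward induction:
Round 2 (the founder proposes): rejection yields 0 for the investor; the founder offers 0 and keeps 40.
Round 1 (the investor proposes): rejecting gives the founder an expected 0.5 × 40 = 20; the investor offers that and keeps 20.

20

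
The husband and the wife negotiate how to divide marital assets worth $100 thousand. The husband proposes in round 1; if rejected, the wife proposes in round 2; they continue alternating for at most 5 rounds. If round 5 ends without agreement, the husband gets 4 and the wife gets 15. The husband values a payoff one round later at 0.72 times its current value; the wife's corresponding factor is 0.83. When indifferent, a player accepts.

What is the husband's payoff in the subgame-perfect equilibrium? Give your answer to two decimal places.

57.51

By backward induction:
Round 5 (the husband proposes): the wife gets 15 if talks fail, so the husband offers 15 and keeps 85.
Round 4 (the wife proposes): the husband can get 85 next round, worth 0.72 × 85 = 61.2 now. The wife offers 61.2 and keeps 100 − 61.2 = 38.8.
Round 3 (the husband proposes): the wife can get 38.8 next round, worth 0.83 × 38.8 = 32.204 now. The husband offers 32.204 and keeps 100 − 32.204 = 67.796.
Round 2 (the wife proposes): the husband can get 67.796 next round, worth 0.72 × 67.796 = 48.81312 now. The wife offers 48.81312 and keeps 100 − 48.81312 = 51.18688.
Round 1 (the husband proposes): the wife can get 51.18688 next round, worth 0.83 × 51.18688 = 42.4851104 now. The husband offers 42.4851104 and keeps 100 − 42.4851104 = 57.5148896.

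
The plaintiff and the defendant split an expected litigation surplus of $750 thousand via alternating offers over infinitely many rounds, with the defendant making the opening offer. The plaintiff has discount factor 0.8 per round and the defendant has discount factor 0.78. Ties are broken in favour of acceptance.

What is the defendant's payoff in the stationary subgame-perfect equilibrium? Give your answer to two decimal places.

398.94

In a stationary SPE each proposer offers the other exactly their discounted continuation value.
If the defendant keeps x when proposing and the plaintiff keeps y when proposing, then x = 750 − 0.8y and y = 750 − 0.78x.
Solving: x = 750(1 − 0.8) / (1 − 0.78·0.8) = 150 / 0.376 ≈ 398.9362.
The plaintiff gets 750 − 398.9362 ≈ 351.0638.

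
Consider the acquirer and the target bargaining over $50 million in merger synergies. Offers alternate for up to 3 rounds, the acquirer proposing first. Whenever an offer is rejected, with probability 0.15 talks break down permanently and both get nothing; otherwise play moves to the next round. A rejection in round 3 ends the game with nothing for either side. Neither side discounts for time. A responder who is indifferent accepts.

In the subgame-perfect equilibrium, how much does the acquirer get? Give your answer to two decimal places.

43.63

By backward induction:
Round 3 (the acquirer proposes): rejection yields 0 for the target; the acquirer offers 0 and keeps 50.
Round 2 (the target proposes): rejecting gives the acquirer an expected 0.85 × 50 = 42.5. The target offers 42.5 and keeps 50 − 42.5 = 7.5.
Round 1 (the acquirer proposes): rejecting gives the target an expected 0.85 × 7.5 = 6.375; the acquirer offers that and keeps 43.625.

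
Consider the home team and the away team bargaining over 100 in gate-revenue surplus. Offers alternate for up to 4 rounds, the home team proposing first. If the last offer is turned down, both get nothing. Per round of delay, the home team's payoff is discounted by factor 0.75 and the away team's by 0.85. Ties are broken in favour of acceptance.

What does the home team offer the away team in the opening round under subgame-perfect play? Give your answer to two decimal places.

Round 4 (the away team proposes): rejection yields 0 for the home team; the away team offers 0 and keeps 100.
Round 3 (the home team proposes): the away team can get 100 next round, worth 0.85 × 100 = 85 now, so the home team offers 85, keeping 15.
Round 2 (the away team proposes): the home team can get 15 next round, worth 0.75 × 15 = 11.25 now. The away team offers 11.25 and keeps 100 − 11.25 = 88.75.
Round 1 (the home team proposes): the away team can get 88.75 next round, worth 0.85 × 88.75 = 75.4375 now; the home team offers that and keeps 24.5625.

75.44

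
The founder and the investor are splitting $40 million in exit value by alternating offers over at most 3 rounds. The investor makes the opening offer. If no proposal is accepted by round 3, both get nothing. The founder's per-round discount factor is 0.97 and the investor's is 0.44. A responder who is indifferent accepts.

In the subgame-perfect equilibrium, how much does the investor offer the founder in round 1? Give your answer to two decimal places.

21.73

Round 3 (the investor proposes): rejection yields 0 for the founder; the investor offers 0 and keeps 40.
Round 2 (the founder proposes): the investor can get 40 next round, worth 0.44 × 40 = 17.6 now. The founder offers 17.6 and keeps 40 − 17.6 = 22.4.
Round 1 (the investor proposes): the founder can get 22.4 next round, worth 0.97 × 22.4 = 21.728 now. The investor offers 21.728 and keeps 40 − 21.728 = 18.272.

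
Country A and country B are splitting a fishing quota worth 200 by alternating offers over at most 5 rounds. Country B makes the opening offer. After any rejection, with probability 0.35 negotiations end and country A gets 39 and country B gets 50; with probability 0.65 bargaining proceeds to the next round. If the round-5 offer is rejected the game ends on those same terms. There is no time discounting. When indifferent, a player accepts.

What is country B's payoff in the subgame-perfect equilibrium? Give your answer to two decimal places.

125.08

Round 5 (country B proposes): country A gets 39 if talks fail, so country B offers 39 and keeps 161.
Round 4 (country A proposes): rejecting gives country B an expected 0.65 × 161 + 0.35 × 50 = 122.15; country A offers that and keeps 77.85.
Round 3 (country B proposes): rejecting gives country A an expected 0.65 × 77.85 + 0.35 × 39 = 64.2525. Country B offers 64.2525 and keeps 200 − 64.2525 = 135.7475.
Round 2 (country A proposes): rejecting gives country B an expected 0.65 × 135.7475 + 0.35 × 50 = 105.735875, so country A offers 105.735875, keeping 94.264125.
Round 1 (country B proposes): rejecting gives country A an expected 0.65 × 94.264125 + 0.35 × 39 = 74.92168125; country B offers that and keeps 125.07831875.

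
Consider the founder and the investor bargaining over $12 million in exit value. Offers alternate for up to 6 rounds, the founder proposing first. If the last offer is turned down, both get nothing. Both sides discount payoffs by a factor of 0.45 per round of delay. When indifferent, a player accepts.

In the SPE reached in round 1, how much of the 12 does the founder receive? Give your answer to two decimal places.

Round 6 (the investor proposes): the founder will accept anything ≥ 0, so the investor offers 0 and keeps 12.
Round 5 (the founder proposes): the investor can get 12 next round, worth 0.45 × 12 = 5.4 now; the founder offers that and keeps 6.6.
Round 4 (the investor proposes): the founder can get 6.6 next round, worth 0.45 × 6.6 = 2.97 now; the investor offers that and keeps 9.03.
Round 3 (the founder proposes): the investor can get 9.03 next round, worth 0.45 × 9.03 = 4.0635 now, so the founder offers 4.0635, keeping 7.9365.
Round 2 (the investor proposes): the founder can get 7.9365 next round, worth 0.45 × 7.9365 = 3.571425 now. The investor offers 3.571425 and keeps 12 − 3.571425 = 8.428575.
Round 1 (the founder proposes): the investor can get 8.428575 next round, worth 0.45 × 8.428575 = 3.79285875 now. The founder offers 3.79285875 and keeps 12 − 3.79285875 = 8.20714125.

8.21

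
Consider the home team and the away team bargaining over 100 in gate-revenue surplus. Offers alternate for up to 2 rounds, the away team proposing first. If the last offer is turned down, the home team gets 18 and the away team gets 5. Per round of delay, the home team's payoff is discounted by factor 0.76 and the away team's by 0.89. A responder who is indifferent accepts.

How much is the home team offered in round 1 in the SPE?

72.2

Round 2 (the home team proposes): the away team gets 5 if talks fail, so the home team offers 5 and keeps 95.
Round 1 (the away team proposes): the home team can get 95 next round, worth 0.76 × 95 = 72.2 now; the away team offers that and keeps 27.8.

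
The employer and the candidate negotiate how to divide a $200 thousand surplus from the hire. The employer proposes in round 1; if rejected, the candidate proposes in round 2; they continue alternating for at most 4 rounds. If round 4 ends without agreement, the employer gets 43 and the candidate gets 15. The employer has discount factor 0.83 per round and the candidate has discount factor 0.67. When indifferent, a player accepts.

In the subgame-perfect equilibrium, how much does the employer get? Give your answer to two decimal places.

118.72

Round 4 (the candidate proposes): the employer gets 43 if talks fail, so the candidate offers 43 and keeps 157.
Round 3 (the employer proposes): the candidate can get 157 next round, worth 0.67 × 157 = 105.19 now. The employer offers 105.19 and keeps 200 − 105.19 = 94.81.
Round 2 (the candidate proposes): the employer can get 94.81 next round, worth 0.83 × 94.81 = 78.6923 now, so the candidate offers 78.6923, keeping 121.3077.
Round 1 (the employer proposes): the candidate can get 121.3077 next round, worth 0.67 × 121.3077 = 81.276159 now; the employer offers that and keeps 118.723841.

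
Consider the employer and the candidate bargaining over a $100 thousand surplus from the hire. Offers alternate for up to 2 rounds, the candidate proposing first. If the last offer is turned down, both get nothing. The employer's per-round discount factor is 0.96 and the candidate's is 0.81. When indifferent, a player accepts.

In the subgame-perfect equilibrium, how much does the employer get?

96

By backward induction:
Round 2 (the employer proposes): the candidate will accept anything ≥ 0, so the employer offers 0 and keeps 100.
Round 1 (the candidate proposes): the employer can get 100 next round, worth 0.96 × 100 = 96 now, so the candidate offers 96, keeping 4.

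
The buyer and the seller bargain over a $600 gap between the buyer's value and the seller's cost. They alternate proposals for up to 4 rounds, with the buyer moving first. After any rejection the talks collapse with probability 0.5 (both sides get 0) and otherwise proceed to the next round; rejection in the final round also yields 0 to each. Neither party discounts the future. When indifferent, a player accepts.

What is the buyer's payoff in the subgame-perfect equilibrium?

375

By backward induction:
Round 4 (the seller proposes): the buyer will accept anything ≥ 0, so the seller offers 0 and keeps 600.
Round 3 (the buyer proposes): rejecting gives the seller an expected 0.5 × 600 = 300; the buyer offers that and keeps 300.
Round 2 (the seller proposes): rejecting gives the buyer an expected 0.5 × 300 = 150, so the seller offers 150, keeping 450.
Round 1 (the buyer proposes): rejecting gives the seller an expected 0.5 × 450 = 225, so the buyer offers 225, keeping 375.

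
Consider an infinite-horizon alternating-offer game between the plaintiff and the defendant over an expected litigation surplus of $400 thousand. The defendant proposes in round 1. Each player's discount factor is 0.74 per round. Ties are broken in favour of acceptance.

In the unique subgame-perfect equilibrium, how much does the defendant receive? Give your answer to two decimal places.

When the defendant proposes, the plaintiff accepts any offer worth at least 0.74 times what the plaintiff would get by proposing next round; and vice versa.
This gives x = 400 − 0.74y and y = 400 − 0.74x, where x and y are each side's share when it proposes.
Hence (1 − 0.74·0.74)x = 400(1 − 0.74), i.e. 0.4524·x = 104.
x ≈ 229.8851; the plaintiff's share is 400 − x ≈ 170.1149.

229.89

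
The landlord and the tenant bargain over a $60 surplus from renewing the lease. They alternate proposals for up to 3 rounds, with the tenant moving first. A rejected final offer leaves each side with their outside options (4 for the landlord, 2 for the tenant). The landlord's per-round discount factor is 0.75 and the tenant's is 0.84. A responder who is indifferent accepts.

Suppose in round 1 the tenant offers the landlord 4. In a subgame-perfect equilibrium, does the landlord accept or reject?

Reject

Round 3 (the tenant proposes): the landlord gets 4 if talks fail, so the tenant offers 4 and keeps 56.
Round 2 (the landlord proposes): the tenant can get 56 next round, worth 0.84 × 56 = 47.04 now; the landlord offers that and keeps 12.96.
So by rejecting in round 1, the landlord gets 12.96 next round, worth 0.75 × 12.96 = 9.72 now.
Offer 4 < 9.72, so the landlord rejects.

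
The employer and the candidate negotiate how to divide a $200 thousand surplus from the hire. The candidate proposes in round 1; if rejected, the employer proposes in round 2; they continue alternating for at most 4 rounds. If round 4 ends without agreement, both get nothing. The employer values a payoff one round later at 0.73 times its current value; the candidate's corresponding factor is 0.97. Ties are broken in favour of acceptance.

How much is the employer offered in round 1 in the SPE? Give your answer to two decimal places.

Round 4 (the employer proposes): rejection yields 0 for the candidate; the employer offers 0 and keeps 200.
Round 3 (the candidate proposes): the employer can get 200 next round, worth 0.73 × 200 = 146 now. The candidate offers 146 and keeps 200 − 146 = 54.
Round 2 (the employer proposes): the candidate can get 54 next round, worth 0.97 × 54 = 52.38 now, so the employer offers 52.38, keeping 147.62.
Round 1 (the candidate proposes): the employer can get 147.62 next round, worth 0.73 × 147.62 = 107.7626 now; the candidate offers that and keeps 92.2374.

107.76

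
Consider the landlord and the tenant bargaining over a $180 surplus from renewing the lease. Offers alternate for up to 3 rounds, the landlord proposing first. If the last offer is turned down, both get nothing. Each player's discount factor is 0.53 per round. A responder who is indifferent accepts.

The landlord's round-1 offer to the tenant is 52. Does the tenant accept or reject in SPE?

Round 3 (the landlord proposes): the tenant will accept anything ≥ 0, so the landlord offers 0 and keeps 180.
Round 2 (the tenant proposes): the landlord can get 180 next round, worth 0.53 × 180 = 95.4 now; the tenant offers that and keeps 84.6.
So by rejecting in round 1, the tenant gets 84.6 next round, worth 0.53 × 84.6 = 44.838 now.
Offer 52 ≥ 44.838, so the tenant accepts.

Accept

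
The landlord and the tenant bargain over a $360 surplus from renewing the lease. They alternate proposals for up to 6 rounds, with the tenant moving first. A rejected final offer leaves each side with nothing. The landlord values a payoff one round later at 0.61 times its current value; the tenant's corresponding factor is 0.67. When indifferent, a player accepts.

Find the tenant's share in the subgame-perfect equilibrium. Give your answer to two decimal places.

221.23

Round 6 (the landlord proposes): the tenant will accept anything ≥ 0, so the landlord offers 0 and keeps 360.
Round 5 (the tenant proposes): the landlord can get 360 next round, worth 0.61 × 360 = 219.6 now. The tenant offers 219.6 and keeps 360 − 219.6 = 140.4.
Round 4 (the landlord proposes): the tenant can get 140.4 next round, worth 0.67 × 140.4 = 94.068 now, so the landlord offers 94.068, keeping 265.932.
Round 3 (the tenant proposes): the landlord can get 265.932 next round, worth 0.61 × 265.932 = 162.21852 now; the tenant offers that and keeps 197.78148.
Round 2 (the landlord proposes): the tenant can get 197.78148 next round, worth 0.67 × 197.78148 = 132.5135916 now; the landlord offers that and keeps 227.4864084.
Round 1 (the tenant proposes): the landlord can get 227.4864084 next round, worth 0.61 × 227.4864084 = 138.766709124 now. The tenant offers 138.766709124 and keeps 360 − 138.766709124 = 221.233290876.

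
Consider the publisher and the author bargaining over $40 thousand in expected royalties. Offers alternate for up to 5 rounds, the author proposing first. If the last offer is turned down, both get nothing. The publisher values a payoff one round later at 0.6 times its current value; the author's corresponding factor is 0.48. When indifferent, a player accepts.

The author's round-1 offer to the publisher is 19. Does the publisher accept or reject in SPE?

Work out the publisher's continuation value if the offer is rejected.
Round 5 (the author proposes): rejection yields 0 for the publisher; the author offers 0 and keeps 40.
Round 4 (the publisher proposes): the author can get 40 next round, worth 0.48 × 40 = 19.2 now; the publisher offers that and keeps 20.8.
Round 3 (the author proposes): the publisher can get 20.8 next round, worth 0.6 × 20.8 = 12.48 now. The author offers 12.48 and keeps 40 − 12.48 = 27.52.
Round 2 (the publisher proposes): the author can get 27.52 next round, worth 0.48 × 27.52 = 13.2096 now. The publisher offers 13.2096 and keeps 40 − 13.2096 = 26.7904.
So by rejecting in round 1, the publisher gets 26.7904 next round, worth 0.6 × 26.7904 = 16.07424 now.
Offer 19 ≥ 16.07424, so the publisher accepts.

Accept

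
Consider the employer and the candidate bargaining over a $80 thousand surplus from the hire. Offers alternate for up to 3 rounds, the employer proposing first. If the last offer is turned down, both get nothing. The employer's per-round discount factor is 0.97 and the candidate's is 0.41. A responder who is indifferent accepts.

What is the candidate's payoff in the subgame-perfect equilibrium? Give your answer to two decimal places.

0.98

By backward induction:
Round 3 (the employer proposes): rejection yields 0 for the candidate; the employer offers 0 and keeps 80.
Round 2 (the candidate proposes): the employer can get 80 next round, worth 0.97 × 80 = 77.6 now; the candidate offers that and keeps 2.4.
Round 1 (the employer proposes): the candidate can get 2.4 next round, worth 0.41 × 2.4 = 0.984 now. The employer offers 0.984 and keeps 80 − 0.984 = 79.016.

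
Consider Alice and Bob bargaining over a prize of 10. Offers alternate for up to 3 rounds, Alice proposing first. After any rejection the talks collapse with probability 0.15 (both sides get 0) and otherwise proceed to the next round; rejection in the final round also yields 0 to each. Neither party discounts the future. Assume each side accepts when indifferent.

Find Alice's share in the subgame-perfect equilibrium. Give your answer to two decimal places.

8.73

Round 3 (Alice proposes): rejection yields 0 for Bob; Alice offers 0 and keeps 10.
Round 2 (Bob proposes): rejecting gives Alice an expected 0.85 × 10 = 8.5. Bob offers 8.5 and keeps 10 − 8.5 = 1.5.
Round 1 (Alice proposes): rejecting gives Bob an expected 0.85 × 1.5 = 1.275, so Alice offers 1.275, keeping 8.725.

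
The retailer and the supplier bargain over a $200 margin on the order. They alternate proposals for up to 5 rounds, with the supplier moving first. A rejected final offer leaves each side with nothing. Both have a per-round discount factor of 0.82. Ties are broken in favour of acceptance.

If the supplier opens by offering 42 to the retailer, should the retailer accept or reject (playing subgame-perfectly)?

Reject

Round 5 (the supplier proposes): the retailer will accept anything ≥ 0, so the supplier offers 0 and keeps 200.
Round 4 (the retailer proposes): the supplier can get 200 next round, worth 0.82 × 200 = 164 now; the retailer offers that and keeps 36.
Round 3 (the supplier proposes): the retailer can get 36 next round, worth 0.82 × 36 = 29.52 now. The supplier offers 29.52 and keeps 200 − 29.52 = 170.48.
Round 2 (the retailer proposes): the supplier can get 170.48 next round, worth 0.82 × 170.48 = 139.7936 now. The retailer offers 139.7936 and keeps 200 − 139.7936 = 60.2064.
So by rejecting in round 1, the retailer gets 60.2064 next round, worth 0.82 × 60.2064 = 49.369248 now.
Offer 42 < 49.369248, so the retailer rejects.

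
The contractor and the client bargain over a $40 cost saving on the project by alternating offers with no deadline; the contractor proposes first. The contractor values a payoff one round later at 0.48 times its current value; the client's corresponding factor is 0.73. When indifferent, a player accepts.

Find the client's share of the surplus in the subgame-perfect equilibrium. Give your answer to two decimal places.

Let x be the contractor's share when the contractor proposes and y be the client's share when the client proposes.
The client accepts iff offered ≥ 0.73·y, so x = 40 − 0.73y. Symmetrically y = 40 − 0.48x.
Substituting: x = 40 − 0.73(40 − 0.48x), giving x(1 − 0.48·0.73) = 40(1 − 0.73).
So x = 40 × 0.27 / 0.6496 ≈ 16.6256, and the client receives 40 − x ≈ 23.3744.

23.37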